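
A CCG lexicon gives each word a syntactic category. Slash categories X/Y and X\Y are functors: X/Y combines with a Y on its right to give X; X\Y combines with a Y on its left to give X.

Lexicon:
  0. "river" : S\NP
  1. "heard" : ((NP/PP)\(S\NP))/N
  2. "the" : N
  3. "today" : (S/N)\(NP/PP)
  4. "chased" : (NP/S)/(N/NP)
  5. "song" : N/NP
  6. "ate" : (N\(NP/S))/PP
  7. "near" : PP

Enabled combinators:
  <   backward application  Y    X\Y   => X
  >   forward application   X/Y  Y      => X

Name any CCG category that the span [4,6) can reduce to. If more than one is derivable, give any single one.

[0,8] S   >
  [0,4] S/N   <
    [0,3] NP/PP   <
      [0,1] "river" : S\NP
      [1,3] (NP/PP)\(S\NP)   >
        [1,2] "heard" : ((NP/PP)\(S\NP))/N
        [2,3] "the" : N
    [3,4] "today" : (S/N)\(NP/PP)
  [4,8] N   <
    [4,6] NP/S   >
      [4,5] "chased" : (NP/S)/(N/NP)
      [5,6] "song" : N/NP
    [6,8] N\(NP/S)   >
      [6,7] "ate" : (N\(NP/S))/PP
      [7,8] "near" : PP

NP/S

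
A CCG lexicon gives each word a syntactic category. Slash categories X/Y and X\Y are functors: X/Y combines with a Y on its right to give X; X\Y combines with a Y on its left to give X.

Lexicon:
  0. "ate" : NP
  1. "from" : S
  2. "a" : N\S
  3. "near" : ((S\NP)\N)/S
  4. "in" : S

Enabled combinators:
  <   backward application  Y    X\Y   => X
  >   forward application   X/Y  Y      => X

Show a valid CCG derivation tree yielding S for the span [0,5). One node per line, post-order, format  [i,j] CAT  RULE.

[0,5] S   <
  [0,1] "ate" : NP
  [1,5] S\NP   <
    [1,3] N   <
      [1,2] "from" : S
      [2,3] "a" : N\S
    [3,5] (S\NP)\N   >
      [3,4] "near" : ((S\NP)\N)/S
      [4,5] "in" : S

[0,1] NP  lex  "ate"
[1,2] S  lex  "from"
[2,3] N\S  lex  "a"
[1,3] N  <  k=2
[3,4] ((S\NP)\N)/S  lex  "near"
[4,5] S  lex  "in"
[3,5] (S\NP)\N  >  k=4
[1,5] S\NP  <  k=3
[0,5] S  <  k=1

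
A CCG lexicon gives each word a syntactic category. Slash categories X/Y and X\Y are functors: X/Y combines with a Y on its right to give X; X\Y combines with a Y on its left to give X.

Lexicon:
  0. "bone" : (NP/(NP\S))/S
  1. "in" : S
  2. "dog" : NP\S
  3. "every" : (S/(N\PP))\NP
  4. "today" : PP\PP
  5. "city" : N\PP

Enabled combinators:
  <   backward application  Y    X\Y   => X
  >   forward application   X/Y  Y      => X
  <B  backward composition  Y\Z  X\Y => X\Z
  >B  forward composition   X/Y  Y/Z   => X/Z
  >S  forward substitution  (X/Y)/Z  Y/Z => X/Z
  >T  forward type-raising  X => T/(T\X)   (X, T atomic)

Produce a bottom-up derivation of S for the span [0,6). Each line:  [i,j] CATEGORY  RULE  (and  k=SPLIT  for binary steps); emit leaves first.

[0,1] (NP/(NP\S))/S  lex  "bone"
[1,2] S  lex  "in"
[0,2] NP/(NP\S)  >  k=1
[2,3] NP\S  lex  "dog"
[0,3] NP  >  k=2
[3,4] (S/(N\PP))\NP  lex  "every"
[0,4] S/(N\PP)  <  k=3
[4,5] PP\PP  lex  "today"
[5,6] N\PP  lex  "city"
[4,6] N\PP  <B  k=5
[0,6] S  >  k=4

[0,6] S   >
  [0,4] S/(N\PP)   <
    [0,3] NP   >
      [0,2] NP/(NP\S)   >
        [0,1] "bone" : (NP/(NP\S))/S
        [1,2] "in" : S
      [2,3] "dog" : NP\S
    [3,4] "every" : (S/(N\PP))\NP
  [4,6] N\PP   <B
    [4,5] "today" : PP\PP
    [5,6] "city" : N\PP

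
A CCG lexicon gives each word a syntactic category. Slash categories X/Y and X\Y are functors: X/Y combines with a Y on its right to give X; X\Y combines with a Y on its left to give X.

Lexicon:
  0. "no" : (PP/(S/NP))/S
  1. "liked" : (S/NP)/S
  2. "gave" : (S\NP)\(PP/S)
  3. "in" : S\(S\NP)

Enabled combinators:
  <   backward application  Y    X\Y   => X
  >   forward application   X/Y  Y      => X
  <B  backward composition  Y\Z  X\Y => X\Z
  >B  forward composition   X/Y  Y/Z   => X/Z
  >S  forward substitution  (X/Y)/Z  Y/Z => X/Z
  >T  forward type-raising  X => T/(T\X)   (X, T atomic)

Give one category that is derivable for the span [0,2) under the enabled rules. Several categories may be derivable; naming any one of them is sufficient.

PP/S

[0,4] S   <
  [0,3] S\NP   <
    [0,2] PP/S   >S
      [0,1] "no" : (PP/(S/NP))/S
      [1,2] "liked" : (S/NP)/S
    [2,3] "gave" : (S\NP)\(PP/S)
  [3,4] "in" : S\(S\NP)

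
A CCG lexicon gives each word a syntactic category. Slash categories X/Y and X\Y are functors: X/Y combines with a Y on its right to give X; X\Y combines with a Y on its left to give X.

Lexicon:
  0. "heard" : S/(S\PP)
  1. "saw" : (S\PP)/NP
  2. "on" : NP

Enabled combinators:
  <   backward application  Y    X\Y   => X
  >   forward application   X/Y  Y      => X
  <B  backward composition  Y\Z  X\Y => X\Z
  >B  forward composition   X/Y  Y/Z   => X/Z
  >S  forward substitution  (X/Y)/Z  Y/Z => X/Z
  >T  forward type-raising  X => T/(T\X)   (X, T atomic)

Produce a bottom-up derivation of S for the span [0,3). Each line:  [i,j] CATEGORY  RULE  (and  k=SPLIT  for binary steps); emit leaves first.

[0,3] S   >
  [0,1] "heard" : S/(S\PP)
  [1,3] S\PP   >
    [1,2] "saw" : (S\PP)/NP
    [2,3] "on" : NP

[0,1] S/(S\PP)  lex  "heard"
[1,2] (S\PP)/NP  lex  "saw"
[2,3] NP  lex  "on"
[1,3] S\PP  >  k=2
[0,3] S  >  k=1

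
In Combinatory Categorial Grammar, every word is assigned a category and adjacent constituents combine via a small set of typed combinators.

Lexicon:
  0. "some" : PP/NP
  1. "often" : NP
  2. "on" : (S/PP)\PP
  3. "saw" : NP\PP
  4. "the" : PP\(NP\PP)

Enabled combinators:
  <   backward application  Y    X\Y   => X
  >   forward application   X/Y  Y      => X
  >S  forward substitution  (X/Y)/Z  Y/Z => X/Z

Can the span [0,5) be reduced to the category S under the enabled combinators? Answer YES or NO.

[0,5] S   >
  [0,3] S/PP   <
    [0,2] PP   >
      [0,1] "some" : PP/NP
      [1,2] "often" : NP
    [2,3] "on" : (S/PP)\PP
  [3,5] PP   <
    [3,4] "saw" : NP\PP
    [4,5] "the" : PP\(NP\PP)

YES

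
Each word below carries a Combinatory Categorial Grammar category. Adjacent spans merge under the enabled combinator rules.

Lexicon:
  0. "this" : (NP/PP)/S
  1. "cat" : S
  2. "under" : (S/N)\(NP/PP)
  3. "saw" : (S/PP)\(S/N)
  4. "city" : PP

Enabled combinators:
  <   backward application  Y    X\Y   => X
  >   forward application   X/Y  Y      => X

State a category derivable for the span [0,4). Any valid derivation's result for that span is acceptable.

[0,5] S   >
  [0,4] S/PP   <
    [0,3] S/N   <
      [0,2] NP/PP   >
        [0,1] "this" : (NP/PP)/S
        [1,2] "cat" : S
      [2,3] "under" : (S/N)\(NP/PP)
    [3,4] "saw" : (S/PP)\(S/N)
  [4,5] "city" : PP

S/PP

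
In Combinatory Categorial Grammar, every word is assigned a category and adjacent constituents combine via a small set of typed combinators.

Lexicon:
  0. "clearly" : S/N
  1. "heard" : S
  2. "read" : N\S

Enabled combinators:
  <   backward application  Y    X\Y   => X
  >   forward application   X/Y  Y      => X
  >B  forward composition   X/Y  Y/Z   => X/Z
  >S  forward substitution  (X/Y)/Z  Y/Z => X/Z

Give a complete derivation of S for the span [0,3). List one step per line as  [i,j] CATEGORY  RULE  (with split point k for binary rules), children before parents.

[0,3] S   >
  [0,1] "clearly" : S/N
  [1,3] N   <
    [1,2] "heard" : S
    [2,3] "read" : N\S

[0,1] S/N  lex  "clearly"
[1,2] S  lex  "heard"
[2,3] N\S  lex  "read"
[1,3] N  <  k=2
[0,3] S  >  k=1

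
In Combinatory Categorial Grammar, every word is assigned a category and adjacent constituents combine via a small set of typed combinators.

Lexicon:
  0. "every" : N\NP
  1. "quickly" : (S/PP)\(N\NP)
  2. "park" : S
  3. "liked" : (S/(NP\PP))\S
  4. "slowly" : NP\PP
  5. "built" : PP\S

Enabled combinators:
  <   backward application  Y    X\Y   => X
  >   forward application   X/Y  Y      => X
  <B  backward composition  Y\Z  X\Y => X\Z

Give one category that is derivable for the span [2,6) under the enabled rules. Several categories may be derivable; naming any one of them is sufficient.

PP

[0,6] S   >
  [0,2] S/PP   <
    [0,1] "every" : N\NP
    [1,2] "quickly" : (S/PP)\(N\NP)
  [2,6] PP   <
    [2,5] S   >
      [2,4] S/(NP\PP)   <
        [2,3] "park" : S
        [3,4] "liked" : (S/(NP\PP))\S
      [4,5] "slowly" : NP\PP
    [5,6] "built" : PP\S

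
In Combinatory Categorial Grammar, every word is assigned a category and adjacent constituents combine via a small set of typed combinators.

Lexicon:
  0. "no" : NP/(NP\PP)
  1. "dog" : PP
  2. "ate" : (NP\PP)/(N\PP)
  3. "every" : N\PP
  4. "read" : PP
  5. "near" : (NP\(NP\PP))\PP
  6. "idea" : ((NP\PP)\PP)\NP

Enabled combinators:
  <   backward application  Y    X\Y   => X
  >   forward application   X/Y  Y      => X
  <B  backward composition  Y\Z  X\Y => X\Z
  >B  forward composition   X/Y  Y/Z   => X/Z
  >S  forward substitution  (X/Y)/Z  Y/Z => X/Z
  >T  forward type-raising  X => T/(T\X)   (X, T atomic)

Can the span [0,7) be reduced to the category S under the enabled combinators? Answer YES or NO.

NO

NP/(NP\PP) PP (NP\PP)/(N\PP) N\PP PP (NP\(NP\PP))\PP ((NP\PP)\PP)\NP
CKY chart[0,7] = {N/(N\NP), NP, NP/(NP\NP), PP/(PP\NP), S/(S\NP)}; S ∉ chart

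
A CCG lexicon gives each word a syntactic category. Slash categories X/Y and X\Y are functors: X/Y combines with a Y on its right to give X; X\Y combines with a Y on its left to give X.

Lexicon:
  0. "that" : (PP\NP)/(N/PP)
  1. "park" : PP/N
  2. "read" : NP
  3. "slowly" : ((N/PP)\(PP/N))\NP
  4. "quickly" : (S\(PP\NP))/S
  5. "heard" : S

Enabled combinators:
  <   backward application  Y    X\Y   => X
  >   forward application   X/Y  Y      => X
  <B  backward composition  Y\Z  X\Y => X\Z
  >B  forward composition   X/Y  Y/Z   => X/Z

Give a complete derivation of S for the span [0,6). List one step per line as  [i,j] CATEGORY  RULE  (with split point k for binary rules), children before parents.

[0,6] S   <
  [0,4] PP\NP   >
    [0,1] "that" : (PP\NP)/(N/PP)
    [1,4] N/PP   <
      [1,2] "park" : PP/N
      [2,4] (N/PP)\(PP/N)   <
        [2,3] "read" : NP
        [3,4] "slowly" : ((N/PP)\(PP/N))\NP
  [4,6] S\(PP\NP)   >
    [4,5] "quickly" : (S\(PP\NP))/S
    [5,6] "heard" : S

[0,1] (PP\NP)/(N/PP)  lex  "that"
[1,2] PP/N  lex  "park"
[2,3] NP  lex  "read"
[3,4] ((N/PP)\(PP/N))\NP  lex  "slowly"
[2,4] (N/PP)\(PP/N)  <  k=3
[1,4] N/PP  <  k=2
[0,4] PP\NP  >  k=1
[4,5] (S\(PP\NP))/S  lex  "quickly"
[5,6] S  lex  "heard"
[4,6] S\(PP\NP)  >  k=5
[0,6] S  <  k=4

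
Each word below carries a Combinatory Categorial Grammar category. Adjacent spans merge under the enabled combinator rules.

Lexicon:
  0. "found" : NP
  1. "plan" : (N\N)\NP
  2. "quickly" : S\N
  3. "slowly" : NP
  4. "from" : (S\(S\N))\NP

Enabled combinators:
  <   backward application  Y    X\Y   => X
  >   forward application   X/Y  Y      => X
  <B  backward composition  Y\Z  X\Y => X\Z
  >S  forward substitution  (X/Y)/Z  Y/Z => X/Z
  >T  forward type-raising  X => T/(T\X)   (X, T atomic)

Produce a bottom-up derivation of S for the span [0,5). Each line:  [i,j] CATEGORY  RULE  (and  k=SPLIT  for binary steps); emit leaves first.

[0,1] NP  lex  "found"
[1,2] (N\N)\NP  lex  "plan"
[0,2] N\N  <  k=1
[2,3] S\N  lex  "quickly"
[0,3] S\N  <B  k=2
[3,4] NP  lex  "slowly"
[4,5] (S\(S\N))\NP  lex  "from"
[3,5] S\(S\N)  <  k=4
[0,5] S  <  k=3

[0,5] S   <
  [0,3] S\N   <B
    [0,2] N\N   <
      [0,1] "found" : NP
      [1,2] "plan" : (N\N)\NP
    [2,3] "quickly" : S\N
  [3,5] S\(S\N)   <
    [3,4] "slowly" : NP
    [4,5] "from" : (S\(S\N))\NP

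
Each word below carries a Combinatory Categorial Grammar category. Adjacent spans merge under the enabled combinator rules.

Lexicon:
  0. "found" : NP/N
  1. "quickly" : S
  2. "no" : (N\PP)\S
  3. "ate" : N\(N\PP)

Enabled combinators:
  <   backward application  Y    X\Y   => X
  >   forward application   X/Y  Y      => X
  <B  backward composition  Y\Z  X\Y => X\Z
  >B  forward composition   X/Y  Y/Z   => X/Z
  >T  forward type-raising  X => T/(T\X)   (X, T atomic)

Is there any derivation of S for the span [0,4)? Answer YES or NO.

NP/N S (N\PP)\S N\(N\PP)
CKY chart[0,4] = {N/(N\NP), NP, NP/(NP\NP), NP/(N\N), PP/(PP\NP), S/(S\NP)}; S ∉ chart

NO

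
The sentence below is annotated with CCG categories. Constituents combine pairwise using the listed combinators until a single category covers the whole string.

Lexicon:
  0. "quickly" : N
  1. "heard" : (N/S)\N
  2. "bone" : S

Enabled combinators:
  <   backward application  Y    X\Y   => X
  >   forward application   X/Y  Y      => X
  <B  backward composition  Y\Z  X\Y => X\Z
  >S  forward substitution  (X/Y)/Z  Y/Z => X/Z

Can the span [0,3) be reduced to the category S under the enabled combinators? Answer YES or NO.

NO

N (N/S)\N S
CKY chart[0,3] = {N}; S ∉ chart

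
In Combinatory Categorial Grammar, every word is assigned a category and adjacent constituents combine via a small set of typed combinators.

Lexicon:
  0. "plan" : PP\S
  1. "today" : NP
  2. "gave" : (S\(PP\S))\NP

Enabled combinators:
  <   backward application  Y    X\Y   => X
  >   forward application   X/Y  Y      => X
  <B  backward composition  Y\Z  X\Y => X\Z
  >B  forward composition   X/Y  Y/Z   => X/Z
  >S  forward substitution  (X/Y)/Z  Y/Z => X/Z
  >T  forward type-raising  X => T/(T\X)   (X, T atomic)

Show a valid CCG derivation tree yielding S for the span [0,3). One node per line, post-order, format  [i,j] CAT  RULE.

[0,1] PP\S  lex  "plan"
[1,2] NP  lex  "today"
[2,3] (S\(PP\S))\NP  lex  "gave"
[1,3] S\(PP\S)  <  k=2
[0,3] S  <  k=1

[0,3] S   <
  [0,1] "plan" : PP\S
  [1,3] S\(PP\S)   <
    [1,2] "today" : NP
    [2,3] "gave" : (S\(PP\S))\NP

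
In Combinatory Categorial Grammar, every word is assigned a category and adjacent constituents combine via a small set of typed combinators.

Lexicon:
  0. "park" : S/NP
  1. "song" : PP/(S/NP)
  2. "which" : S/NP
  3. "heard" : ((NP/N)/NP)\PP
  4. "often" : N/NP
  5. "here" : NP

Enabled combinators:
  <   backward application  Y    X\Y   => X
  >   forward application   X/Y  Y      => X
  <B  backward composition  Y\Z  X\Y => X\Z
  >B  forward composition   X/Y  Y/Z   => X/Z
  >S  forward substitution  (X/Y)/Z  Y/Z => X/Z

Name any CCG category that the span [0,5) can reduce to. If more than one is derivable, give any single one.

[0,6] S   >
  [0,5] S/NP   >B
    [0,1] "park" : S/NP
    [1,5] NP/NP   >S
      [1,4] (NP/N)/NP   <
        [1,3] PP   >
          [1,2] "song" : PP/(S/NP)
          [2,3] "which" : S/NP
        [3,4] "heard" : ((NP/N)/NP)\PP
      [4,5] "often" : N/NP
  [5,6] "here" : NP

S/NP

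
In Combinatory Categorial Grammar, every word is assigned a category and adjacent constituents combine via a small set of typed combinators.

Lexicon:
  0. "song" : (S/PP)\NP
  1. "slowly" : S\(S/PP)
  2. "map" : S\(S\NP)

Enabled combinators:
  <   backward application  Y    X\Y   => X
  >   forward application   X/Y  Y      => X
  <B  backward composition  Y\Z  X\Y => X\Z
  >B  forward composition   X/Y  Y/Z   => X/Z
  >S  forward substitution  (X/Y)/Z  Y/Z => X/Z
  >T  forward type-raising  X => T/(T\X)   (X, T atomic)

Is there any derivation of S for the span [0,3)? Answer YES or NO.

[0,3] S   <
  [0,2] S\NP   <B
    [0,1] "song" : (S/PP)\NP
    [1,2] "slowly" : S\(S/PP)
  [2,3] "map" : S\(S\NP)

YES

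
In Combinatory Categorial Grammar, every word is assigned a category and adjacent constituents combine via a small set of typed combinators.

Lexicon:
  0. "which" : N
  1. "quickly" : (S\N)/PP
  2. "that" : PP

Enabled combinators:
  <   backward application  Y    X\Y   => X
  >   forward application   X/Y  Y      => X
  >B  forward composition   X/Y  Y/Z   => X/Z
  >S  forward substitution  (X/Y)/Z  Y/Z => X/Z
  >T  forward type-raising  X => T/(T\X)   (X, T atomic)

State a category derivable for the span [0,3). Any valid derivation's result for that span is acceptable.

[0,3] S   <
  [0,1] "which" : N
  [1,3] S\N   >
    [1,2] "quickly" : (S\N)/PP
    [2,3] "that" : PP

S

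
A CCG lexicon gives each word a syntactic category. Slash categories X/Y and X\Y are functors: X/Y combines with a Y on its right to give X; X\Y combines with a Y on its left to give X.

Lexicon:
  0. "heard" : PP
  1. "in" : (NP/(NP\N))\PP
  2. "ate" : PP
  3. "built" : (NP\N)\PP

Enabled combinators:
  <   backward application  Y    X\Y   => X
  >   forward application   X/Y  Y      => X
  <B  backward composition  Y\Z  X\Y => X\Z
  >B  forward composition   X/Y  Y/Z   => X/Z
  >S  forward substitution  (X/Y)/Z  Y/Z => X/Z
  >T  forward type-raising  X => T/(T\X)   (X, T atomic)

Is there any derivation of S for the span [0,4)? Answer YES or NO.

NO

PP (NP/(NP\N))\PP PP (NP\N)\PP
CKY chart[0,4] = {N/(N\NP), NP, NP/(NP\NP), PP/(PP\NP), S/(S\NP)}; S ∉ chart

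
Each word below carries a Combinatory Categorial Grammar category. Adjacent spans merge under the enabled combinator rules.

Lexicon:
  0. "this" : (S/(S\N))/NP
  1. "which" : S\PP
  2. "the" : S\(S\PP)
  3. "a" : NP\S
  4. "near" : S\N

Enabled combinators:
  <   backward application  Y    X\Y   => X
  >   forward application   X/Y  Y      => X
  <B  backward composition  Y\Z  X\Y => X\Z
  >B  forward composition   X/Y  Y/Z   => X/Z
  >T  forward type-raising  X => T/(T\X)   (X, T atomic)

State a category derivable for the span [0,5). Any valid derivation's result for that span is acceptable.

[0,5] S   >
  [0,4] S/(S\N)   >
    [0,1] "this" : (S/(S\N))/NP
    [1,4] NP   <
      [1,3] S   <
        [1,2] "which" : S\PP
        [2,3] "the" : S\(S\PP)
      [3,4] "a" : NP\S
  [4,5] "near" : S\N

S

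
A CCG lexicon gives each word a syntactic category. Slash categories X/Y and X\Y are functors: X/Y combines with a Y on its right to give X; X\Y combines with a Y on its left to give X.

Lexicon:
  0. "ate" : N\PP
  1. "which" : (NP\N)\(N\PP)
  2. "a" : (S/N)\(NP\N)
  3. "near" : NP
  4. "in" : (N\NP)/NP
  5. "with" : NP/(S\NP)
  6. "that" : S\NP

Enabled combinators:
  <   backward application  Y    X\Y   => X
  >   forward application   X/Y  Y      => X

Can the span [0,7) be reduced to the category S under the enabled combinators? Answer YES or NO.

[0,7] S   >
  [0,3] S/N   <
    [0,2] NP\N   <
      [0,1] "ate" : N\PP
      [1,2] "which" : (NP\N)\(N\PP)
    [2,3] "a" : (S/N)\(NP\N)
  [3,7] N   <
    [3,4] "near" : NP
    [4,7] N\NP   >
      [4,5] "in" : (N\NP)/NP
      [5,7] NP   >
        [5,6] "with" : NP/(S\NP)
        [6,7] "that" : S\NP

YES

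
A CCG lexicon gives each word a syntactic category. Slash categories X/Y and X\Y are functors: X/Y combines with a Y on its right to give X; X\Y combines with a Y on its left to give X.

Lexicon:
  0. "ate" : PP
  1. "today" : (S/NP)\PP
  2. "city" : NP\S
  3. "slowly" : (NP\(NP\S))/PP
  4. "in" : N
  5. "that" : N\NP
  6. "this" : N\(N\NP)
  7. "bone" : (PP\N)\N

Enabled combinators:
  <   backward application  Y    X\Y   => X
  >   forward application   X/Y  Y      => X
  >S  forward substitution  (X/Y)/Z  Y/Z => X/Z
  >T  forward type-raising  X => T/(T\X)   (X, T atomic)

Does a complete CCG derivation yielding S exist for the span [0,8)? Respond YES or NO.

YES

[0,8] S   >
  [0,2] S/NP   <
    [0,1] "ate" : PP
    [1,2] "today" : (S/NP)\PP
  [2,8] NP   <
    [2,3] "city" : NP\S
    [3,8] NP\(NP\S)   >
      [3,4] "slowly" : (NP\(NP\S))/PP
      [4,8] PP   >
        [4,5] PP/(PP\N)   >T
          [4,5] "in" : N
        [5,8] PP\N   <
          [5,7] N   <
            [5,6] "that" : N\NP
            [6,7] "this" : N\(N\NP)
          [7,8] "bone" : (PP\N)\N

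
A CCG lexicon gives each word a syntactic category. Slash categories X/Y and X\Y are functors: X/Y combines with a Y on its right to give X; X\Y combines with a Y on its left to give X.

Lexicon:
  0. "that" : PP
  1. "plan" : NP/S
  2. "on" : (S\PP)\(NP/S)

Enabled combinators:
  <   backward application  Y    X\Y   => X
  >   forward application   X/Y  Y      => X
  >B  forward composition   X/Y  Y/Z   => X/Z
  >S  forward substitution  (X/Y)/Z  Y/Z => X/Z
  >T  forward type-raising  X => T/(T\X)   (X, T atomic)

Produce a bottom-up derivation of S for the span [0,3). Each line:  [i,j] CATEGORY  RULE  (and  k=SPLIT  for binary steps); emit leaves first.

[0,1] PP  lex  "that"
[0,1] S/(S\PP)  >T
[1,2] NP/S  lex  "plan"
[2,3] (S\PP)\(NP/S)  lex  "on"
[1,3] S\PP  <  k=2
[0,3] S  >  k=1

[0,3] S   >
  [0,1] S/(S\PP)   >T
    [0,1] "that" : PP
  [1,3] S\PP   <
    [1,2] "plan" : NP/S
    [2,3] "on" : (S\PP)\(NP/S)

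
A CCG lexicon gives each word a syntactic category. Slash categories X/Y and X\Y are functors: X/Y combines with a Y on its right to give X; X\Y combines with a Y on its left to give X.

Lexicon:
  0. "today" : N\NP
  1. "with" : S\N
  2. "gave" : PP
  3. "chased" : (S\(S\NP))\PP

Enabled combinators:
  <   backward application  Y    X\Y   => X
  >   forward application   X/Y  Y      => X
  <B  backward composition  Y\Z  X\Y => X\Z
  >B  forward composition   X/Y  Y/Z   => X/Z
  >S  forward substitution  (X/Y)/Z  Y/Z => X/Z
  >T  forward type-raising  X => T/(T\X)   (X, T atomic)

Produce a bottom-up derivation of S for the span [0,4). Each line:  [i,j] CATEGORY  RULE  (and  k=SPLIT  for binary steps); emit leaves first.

[0,1] N\NP  lex  "today"
[1,2] S\N  lex  "with"
[0,2] S\NP  <B  k=1
[2,3] PP  lex  "gave"
[3,4] (S\(S\NP))\PP  lex  "chased"
[2,4] S\(S\NP)  <  k=3
[0,4] S  <  k=2

[0,4] S   <
  [0,2] S\NP   <B
    [0,1] "today" : N\NP
    [1,2] "with" : S\N
  [2,4] S\(S\NP)   <
    [2,3] "gave" : PP
    [3,4] "chased" : (S\(S\NP))\PP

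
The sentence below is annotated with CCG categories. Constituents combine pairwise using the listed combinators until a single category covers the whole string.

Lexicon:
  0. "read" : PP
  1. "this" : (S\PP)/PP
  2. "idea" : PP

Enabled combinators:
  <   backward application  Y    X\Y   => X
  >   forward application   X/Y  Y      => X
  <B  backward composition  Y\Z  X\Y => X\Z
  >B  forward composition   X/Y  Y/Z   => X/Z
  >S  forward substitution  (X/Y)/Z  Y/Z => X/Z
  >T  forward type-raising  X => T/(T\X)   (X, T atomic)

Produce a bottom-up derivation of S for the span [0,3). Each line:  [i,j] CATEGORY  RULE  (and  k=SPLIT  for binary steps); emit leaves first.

[0,1] PP  lex  "read"
[0,1] S/(S\PP)  >T
[1,2] (S\PP)/PP  lex  "this"
[2,3] PP  lex  "idea"
[1,3] S\PP  >  k=2
[0,3] S  >  k=1

[0,3] S   >
  [0,1] S/(S\PP)   >T
    [0,1] "read" : PP
  [1,3] S\PP   >
    [1,2] "this" : (S\PP)/PP
    [2,3] "idea" : PP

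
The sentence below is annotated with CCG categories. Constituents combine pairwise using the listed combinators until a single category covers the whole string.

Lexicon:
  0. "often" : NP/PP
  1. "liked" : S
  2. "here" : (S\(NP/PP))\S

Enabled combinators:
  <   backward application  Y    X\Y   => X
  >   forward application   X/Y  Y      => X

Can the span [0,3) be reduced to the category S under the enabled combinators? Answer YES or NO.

YES

[0,3] S   <
  [0,1] "often" : NP/PP
  [1,3] S\(NP/PP)   <
    [1,2] "liked" : S
    [2,3] "here" : (S\(NP/PP))\S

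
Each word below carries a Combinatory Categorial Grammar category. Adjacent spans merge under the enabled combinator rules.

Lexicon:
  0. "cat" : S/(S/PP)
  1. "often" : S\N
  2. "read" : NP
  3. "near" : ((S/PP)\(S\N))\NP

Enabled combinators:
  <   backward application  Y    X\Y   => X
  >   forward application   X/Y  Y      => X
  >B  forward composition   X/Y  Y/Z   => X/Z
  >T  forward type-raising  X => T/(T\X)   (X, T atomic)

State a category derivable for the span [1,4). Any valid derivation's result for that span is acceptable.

[0,4] S   >
  [0,1] "cat" : S/(S/PP)
  [1,4] S/PP   <
    [1,2] "often" : S\N
    [2,4] (S/PP)\(S\N)   <
      [2,3] "read" : NP
      [3,4] "near" : ((S/PP)\(S\N))\NP

S/PP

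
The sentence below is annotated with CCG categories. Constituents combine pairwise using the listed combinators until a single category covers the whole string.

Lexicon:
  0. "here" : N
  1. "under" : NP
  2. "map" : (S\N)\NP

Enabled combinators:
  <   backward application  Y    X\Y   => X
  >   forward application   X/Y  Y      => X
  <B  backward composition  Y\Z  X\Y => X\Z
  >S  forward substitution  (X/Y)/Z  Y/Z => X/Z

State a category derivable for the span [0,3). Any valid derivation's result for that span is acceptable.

S

[0,3] S   <
  [0,1] "here" : N
  [1,3] S\N   <
    [1,2] "under" : NP
    [2,3] "map" : (S\N)\NP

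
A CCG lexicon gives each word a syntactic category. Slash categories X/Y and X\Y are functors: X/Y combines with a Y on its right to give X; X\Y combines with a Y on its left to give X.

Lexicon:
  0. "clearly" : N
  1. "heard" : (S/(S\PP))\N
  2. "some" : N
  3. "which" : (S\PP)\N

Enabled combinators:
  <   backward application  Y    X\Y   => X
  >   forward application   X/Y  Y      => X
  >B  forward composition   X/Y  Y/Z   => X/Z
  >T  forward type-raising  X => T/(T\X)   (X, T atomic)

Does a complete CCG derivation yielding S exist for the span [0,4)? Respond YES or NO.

[0,4] S   >
  [0,2] S/(S\PP)   <
    [0,1] "clearly" : N
    [1,2] "heard" : (S/(S\PP))\N
  [2,4] S\PP   <
    [2,3] "some" : N
    [3,4] "which" : (S\PP)\N

YES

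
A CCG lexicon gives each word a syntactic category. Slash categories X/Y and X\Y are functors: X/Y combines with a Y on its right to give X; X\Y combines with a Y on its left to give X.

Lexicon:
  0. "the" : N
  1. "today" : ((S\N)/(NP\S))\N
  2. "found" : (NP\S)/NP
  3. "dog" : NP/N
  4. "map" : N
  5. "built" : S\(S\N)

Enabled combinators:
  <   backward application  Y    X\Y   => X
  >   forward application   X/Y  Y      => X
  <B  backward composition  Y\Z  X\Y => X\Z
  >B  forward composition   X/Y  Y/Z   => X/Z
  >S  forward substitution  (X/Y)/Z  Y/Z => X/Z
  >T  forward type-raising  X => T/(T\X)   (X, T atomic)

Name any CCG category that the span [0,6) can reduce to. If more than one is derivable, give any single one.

[0,6] S   <
  [0,5] S\N   >
    [0,2] (S\N)/(NP\S)   <
      [0,1] "the" : N
      [1,2] "today" : ((S\N)/(NP\S))\N
    [2,5] NP\S   >
      [2,3] "found" : (NP\S)/NP
      [3,5] NP   >
        [3,4] "dog" : NP/N
        [4,5] "map" : N
  [5,6] "built" : S\(S\N)

S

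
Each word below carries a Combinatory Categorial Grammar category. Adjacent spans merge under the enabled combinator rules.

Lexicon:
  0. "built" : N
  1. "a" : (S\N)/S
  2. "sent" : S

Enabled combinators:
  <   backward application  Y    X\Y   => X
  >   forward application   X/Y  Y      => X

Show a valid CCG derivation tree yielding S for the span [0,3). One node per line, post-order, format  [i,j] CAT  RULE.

[0,3] S   <
  [0,1] "built" : N
  [1,3] S\N   >
    [1,2] "a" : (S\N)/S
    [2,3] "sent" : S

[0,1] N  lex  "built"
[1,2] (S\N)/S  lex  "a"
[2,3] S  lex  "sent"
[1,3] S\N  >  k=2
[0,3] S  <  k=1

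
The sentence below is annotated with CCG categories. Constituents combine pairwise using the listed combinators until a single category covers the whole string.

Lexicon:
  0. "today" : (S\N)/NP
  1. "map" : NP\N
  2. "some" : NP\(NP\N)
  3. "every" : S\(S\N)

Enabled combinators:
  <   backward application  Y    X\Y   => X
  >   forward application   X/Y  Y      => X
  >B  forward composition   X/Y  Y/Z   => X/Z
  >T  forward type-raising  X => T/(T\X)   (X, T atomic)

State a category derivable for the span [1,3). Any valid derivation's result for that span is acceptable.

[0,4] S   <
  [0,3] S\N   >
    [0,1] "today" : (S\N)/NP
    [1,3] NP   <
      [1,2] "map" : NP\N
      [2,3] "some" : NP\(NP\N)
  [3,4] "every" : S\(S\N)

NP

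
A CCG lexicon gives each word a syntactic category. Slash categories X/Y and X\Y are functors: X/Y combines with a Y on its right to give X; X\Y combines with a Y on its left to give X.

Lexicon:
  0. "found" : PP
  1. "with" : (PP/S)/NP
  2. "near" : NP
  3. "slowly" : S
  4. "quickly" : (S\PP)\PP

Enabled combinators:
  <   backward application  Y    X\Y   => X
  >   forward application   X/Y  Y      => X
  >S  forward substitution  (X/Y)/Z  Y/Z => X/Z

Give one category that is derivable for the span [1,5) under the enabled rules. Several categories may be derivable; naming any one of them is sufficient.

S\PP

[0,5] S   <
  [0,1] "found" : PP
  [1,5] S\PP   <
    [1,4] PP   >
      [1,3] PP/S   >
        [1,2] "with" : (PP/S)/NP
        [2,3] "near" : NP
      [3,4] "slowly" : S
    [4,5] "quickly" : (S\PP)\PP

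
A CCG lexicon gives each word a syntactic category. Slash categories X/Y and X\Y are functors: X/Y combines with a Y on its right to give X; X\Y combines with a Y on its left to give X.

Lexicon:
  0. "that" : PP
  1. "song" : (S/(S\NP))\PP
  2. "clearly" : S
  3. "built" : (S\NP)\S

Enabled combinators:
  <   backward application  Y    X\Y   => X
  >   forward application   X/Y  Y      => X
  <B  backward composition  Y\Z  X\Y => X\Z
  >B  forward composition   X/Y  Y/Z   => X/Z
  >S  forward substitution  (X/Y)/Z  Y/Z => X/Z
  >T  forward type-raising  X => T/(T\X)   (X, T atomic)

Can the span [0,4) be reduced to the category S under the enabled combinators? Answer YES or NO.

YES

[0,4] S   >
  [0,2] S/(S\NP)   <
    [0,1] "that" : PP
    [1,2] "song" : (S/(S\NP))\PP
  [2,4] S\NP   <
    [2,3] "clearly" : S
    [3,4] "built" : (S\NP)\S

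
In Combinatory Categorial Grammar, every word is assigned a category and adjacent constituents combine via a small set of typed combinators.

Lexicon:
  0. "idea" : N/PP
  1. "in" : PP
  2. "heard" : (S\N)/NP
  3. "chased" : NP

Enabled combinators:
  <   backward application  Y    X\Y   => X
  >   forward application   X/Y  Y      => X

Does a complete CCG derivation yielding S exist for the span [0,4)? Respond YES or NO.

[0,4] S   <
  [0,2] N   >
    [0,1] "idea" : N/PP
    [1,2] "in" : PP
  [2,4] S\N   >
    [2,3] "heard" : (S\N)/NP
    [3,4] "chased" : NP

YES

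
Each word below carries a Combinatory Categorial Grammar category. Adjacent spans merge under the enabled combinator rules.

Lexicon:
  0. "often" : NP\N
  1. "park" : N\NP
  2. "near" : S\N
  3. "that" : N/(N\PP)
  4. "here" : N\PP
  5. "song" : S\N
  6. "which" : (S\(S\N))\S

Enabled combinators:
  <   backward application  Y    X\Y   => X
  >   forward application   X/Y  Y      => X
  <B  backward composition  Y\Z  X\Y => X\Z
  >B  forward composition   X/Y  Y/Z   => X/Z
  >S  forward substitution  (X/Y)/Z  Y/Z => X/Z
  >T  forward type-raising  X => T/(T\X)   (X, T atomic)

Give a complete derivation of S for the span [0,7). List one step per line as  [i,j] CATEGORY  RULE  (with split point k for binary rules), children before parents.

[0,7] S   <
  [0,3] S\N   <B
    [0,1] "often" : NP\N
    [1,3] S\NP   <B
      [1,2] "park" : N\NP
      [2,3] "near" : S\N
  [3,7] S\(S\N)   <
    [3,6] S   <
      [3,5] N   >
        [3,4] "that" : N/(N\PP)
        [4,5] "here" : N\PP
      [5,6] "song" : S\N
    [6,7] "which" : (S\(S\N))\S

[0,1] NP\N  lex  "often"
[1,2] N\NP  lex  "park"
[2,3] S\N  lex  "near"
[1,3] S\NP  <B  k=2
[0,3] S\N  <B  k=1
[3,4] N/(N\PP)  lex  "that"
[4,5] N\PP  lex  "here"
[3,5] N  >  k=4
[5,6] S\N  lex  "song"
[3,6] S  <  k=5
[6,7] (S\(S\N))\S  lex  "which"
[3,7] S\(S\N)  <  k=6
[0,7] S  <  k=3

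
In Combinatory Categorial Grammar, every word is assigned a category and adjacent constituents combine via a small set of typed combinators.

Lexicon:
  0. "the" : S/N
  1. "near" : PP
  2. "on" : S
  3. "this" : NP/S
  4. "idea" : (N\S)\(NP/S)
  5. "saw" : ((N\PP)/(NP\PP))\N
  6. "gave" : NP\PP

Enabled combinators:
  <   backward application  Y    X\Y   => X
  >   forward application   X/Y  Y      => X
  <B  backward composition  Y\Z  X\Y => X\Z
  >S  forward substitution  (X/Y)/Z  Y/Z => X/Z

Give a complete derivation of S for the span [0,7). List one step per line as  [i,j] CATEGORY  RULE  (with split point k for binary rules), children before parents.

[0,1] S/N  lex  "the"
[1,2] PP  lex  "near"
[2,3] S  lex  "on"
[3,4] NP/S  lex  "this"
[4,5] (N\S)\(NP/S)  lex  "idea"
[3,5] N\S  <  k=4
[2,5] N  <  k=3
[5,6] ((N\PP)/(NP\PP))\N  lex  "saw"
[2,6] (N\PP)/(NP\PP)  <  k=5
[6,7] NP\PP  lex  "gave"
[2,7] N\PP  >  k=6
[1,7] N  <  k=2
[0,7] S  >  k=1

[0,7] S   >
  [0,1] "the" : S/N
  [1,7] N   <
    [1,2] "near" : PP
    [2,7] N\PP   >
      [2,6] (N\PP)/(NP\PP)   <
        [2,5] N   <
          [2,3] "on" : S
          [3,5] N\S   <
            [3,4] "this" : NP/S
            [4,5] "idea" : (N\S)\(NP/S)
        [5,6] "saw" : ((N\PP)/(NP\PP))\N
      [6,7] "gave" : NP\PP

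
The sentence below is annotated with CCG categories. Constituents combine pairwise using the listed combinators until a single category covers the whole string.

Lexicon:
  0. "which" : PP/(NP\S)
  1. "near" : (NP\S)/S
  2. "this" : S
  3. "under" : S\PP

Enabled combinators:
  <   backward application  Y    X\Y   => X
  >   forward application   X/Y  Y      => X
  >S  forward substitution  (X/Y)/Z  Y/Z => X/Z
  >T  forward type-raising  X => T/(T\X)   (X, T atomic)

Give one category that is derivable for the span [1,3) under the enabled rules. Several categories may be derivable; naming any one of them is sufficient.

[0,4] S   <
  [0,3] PP   >
    [0,1] "which" : PP/(NP\S)
    [1,3] NP\S   >
      [1,2] "near" : (NP\S)/S
      [2,3] "this" : S
  [3,4] "under" : S\PP

NP\S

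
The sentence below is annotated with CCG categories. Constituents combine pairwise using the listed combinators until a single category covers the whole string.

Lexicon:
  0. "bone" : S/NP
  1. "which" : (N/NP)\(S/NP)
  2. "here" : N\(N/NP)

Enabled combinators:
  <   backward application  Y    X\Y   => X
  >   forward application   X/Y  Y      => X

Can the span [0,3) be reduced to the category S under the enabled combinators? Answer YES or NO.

NO

S/NP (N/NP)\(S/NP) N\(N/NP)
CKY chart[0,3] = {N}; S ∉ chart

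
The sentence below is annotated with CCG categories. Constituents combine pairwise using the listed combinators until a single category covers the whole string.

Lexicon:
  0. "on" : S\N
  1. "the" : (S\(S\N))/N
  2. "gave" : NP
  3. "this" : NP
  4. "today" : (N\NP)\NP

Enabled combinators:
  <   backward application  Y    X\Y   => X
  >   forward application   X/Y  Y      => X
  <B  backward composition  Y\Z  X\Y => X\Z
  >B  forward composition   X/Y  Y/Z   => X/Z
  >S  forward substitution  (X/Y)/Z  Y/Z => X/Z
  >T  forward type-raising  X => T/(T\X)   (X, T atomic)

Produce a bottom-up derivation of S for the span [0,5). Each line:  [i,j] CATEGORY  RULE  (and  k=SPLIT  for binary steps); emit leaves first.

[0,1] S\N  lex  "on"
[1,2] (S\(S\N))/N  lex  "the"
[2,3] NP  lex  "gave"
[3,4] NP  lex  "this"
[4,5] (N\NP)\NP  lex  "today"
[3,5] N\NP  <  k=4
[2,5] N  <  k=3
[1,5] S\(S\N)  >  k=2
[0,5] S  <  k=1

[0,5] S   <
  [0,1] "on" : S\N
  [1,5] S\(S\N)   >
    [1,2] "the" : (S\(S\N))/N
    [2,5] N   <
      [2,3] "gave" : NP
      [3,5] N\NP   <
        [3,4] "this" : NP
        [4,5] "today" : (N\NP)\NP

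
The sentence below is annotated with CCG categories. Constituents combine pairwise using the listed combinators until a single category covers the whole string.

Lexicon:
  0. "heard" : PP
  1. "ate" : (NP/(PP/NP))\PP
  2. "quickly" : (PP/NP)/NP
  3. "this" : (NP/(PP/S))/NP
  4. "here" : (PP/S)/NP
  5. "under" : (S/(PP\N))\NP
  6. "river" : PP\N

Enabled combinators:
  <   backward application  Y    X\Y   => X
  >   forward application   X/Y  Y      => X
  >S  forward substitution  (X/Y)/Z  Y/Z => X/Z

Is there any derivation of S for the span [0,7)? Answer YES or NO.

[0,7] S   >
  [0,6] S/(PP\N)   <
    [0,5] NP   >
      [0,2] NP/(PP/NP)   <
        [0,1] "heard" : PP
        [1,2] "ate" : (NP/(PP/NP))\PP
      [2,5] PP/NP   >S
        [2,3] "quickly" : (PP/NP)/NP
        [3,5] NP/NP   >S
          [3,4] "this" : (NP/(PP/S))/NP
          [4,5] "here" : (PP/S)/NP
    [5,6] "under" : (S/(PP\N))\NP
  [6,7] "river" : PP\N

YES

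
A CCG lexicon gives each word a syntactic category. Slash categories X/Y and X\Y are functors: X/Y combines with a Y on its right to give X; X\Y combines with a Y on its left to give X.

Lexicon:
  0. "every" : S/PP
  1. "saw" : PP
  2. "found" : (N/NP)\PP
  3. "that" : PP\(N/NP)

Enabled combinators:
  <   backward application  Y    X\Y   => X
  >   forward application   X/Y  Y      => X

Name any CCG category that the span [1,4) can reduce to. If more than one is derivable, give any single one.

[0,4] S   >
  [0,1] "every" : S/PP
  [1,4] PP   <
    [1,3] N/NP   <
      [1,2] "saw" : PP
      [2,3] "found" : (N/NP)\PP
    [3,4] "that" : PP\(N/NP)

PP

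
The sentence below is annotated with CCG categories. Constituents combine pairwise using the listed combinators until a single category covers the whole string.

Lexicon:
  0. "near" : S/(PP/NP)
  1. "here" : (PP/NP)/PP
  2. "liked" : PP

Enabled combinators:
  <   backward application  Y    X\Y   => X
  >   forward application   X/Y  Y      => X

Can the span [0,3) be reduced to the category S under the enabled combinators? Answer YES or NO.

YES

[0,3] S   >
  [0,1] "near" : S/(PP/NP)
  [1,3] PP/NP   >
    [1,2] "here" : (PP/NP)/PP
    [2,3] "liked" : PP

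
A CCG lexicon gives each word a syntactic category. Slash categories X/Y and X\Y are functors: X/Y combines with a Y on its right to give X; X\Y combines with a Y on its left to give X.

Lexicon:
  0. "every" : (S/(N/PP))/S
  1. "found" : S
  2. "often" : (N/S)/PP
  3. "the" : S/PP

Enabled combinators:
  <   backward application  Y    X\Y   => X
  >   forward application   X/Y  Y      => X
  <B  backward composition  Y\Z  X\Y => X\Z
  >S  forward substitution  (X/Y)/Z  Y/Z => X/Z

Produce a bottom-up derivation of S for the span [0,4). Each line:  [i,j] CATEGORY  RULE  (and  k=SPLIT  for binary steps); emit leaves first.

[0,4] S   >
  [0,2] S/(N/PP)   >
    [0,1] "every" : (S/(N/PP))/S
    [1,2] "found" : S
  [2,4] N/PP   >S
    [2,3] "often" : (N/S)/PP
    [3,4] "the" : S/PP

[0,1] (S/(N/PP))/S  lex  "every"
[1,2] S  lex  "found"
[0,2] S/(N/PP)  >  k=1
[2,3] (N/S)/PP  lex  "often"
[3,4] S/PP  lex  "the"
[2,4] N/PP  >S  k=3
[0,4] S  >  k=2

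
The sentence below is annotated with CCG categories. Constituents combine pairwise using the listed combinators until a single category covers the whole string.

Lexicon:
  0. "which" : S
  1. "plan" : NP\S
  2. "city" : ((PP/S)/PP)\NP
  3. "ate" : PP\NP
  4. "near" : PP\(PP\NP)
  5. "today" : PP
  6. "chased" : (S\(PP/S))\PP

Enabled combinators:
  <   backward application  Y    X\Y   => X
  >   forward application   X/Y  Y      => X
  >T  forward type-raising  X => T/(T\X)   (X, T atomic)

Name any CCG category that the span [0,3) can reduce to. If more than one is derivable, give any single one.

[0,7] S   <
  [0,5] PP/S   >
    [0,3] (PP/S)/PP   <
      [0,2] NP   >
        [0,1] NP/(NP\S)   >T
          [0,1] "which" : S
        [1,2] "plan" : NP\S
      [2,3] "city" : ((PP/S)/PP)\NP
    [3,5] PP   <
      [3,4] "ate" : PP\NP
      [4,5] "near" : PP\(PP\NP)
  [5,7] S\(PP/S)   <
    [5,6] "today" : PP
    [6,7] "chased" : (S\(PP/S))\PP

(PP/S)/PP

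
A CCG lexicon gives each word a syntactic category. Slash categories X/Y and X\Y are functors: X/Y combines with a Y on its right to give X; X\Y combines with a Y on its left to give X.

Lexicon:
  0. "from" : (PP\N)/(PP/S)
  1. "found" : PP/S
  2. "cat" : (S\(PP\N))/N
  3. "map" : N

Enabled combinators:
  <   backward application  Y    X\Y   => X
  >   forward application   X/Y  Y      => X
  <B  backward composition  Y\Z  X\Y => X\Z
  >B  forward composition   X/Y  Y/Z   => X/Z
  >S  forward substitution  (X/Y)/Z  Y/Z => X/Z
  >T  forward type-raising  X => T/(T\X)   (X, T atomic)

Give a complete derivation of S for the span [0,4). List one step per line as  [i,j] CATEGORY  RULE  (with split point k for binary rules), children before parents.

[0,1] (PP\N)/(PP/S)  lex  "from"
[1,2] PP/S  lex  "found"
[0,2] PP\N  >  k=1
[2,3] (S\(PP\N))/N  lex  "cat"
[3,4] N  lex  "map"
[2,4] S\(PP\N)  >  k=3
[0,4] S  <  k=2

[0,4] S   <
  [0,2] PP\N   >
    [0,1] "from" : (PP\N)/(PP/S)
    [1,2] "found" : PP/S
  [2,4] S\(PP\N)   >
    [2,3] "cat" : (S\(PP\N))/N
    [3,4] "map" : N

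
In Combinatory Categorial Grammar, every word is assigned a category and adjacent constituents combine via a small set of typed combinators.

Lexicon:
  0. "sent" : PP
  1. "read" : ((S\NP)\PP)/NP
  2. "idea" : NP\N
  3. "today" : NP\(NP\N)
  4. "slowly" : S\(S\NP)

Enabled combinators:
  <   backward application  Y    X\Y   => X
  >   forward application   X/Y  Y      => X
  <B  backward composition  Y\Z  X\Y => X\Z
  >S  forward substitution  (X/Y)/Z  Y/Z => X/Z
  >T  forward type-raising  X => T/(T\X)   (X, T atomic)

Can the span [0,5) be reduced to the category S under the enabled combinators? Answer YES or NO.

YES

[0,5] S   <
  [0,4] S\NP   <
    [0,1] "sent" : PP
    [1,4] (S\NP)\PP   >
      [1,2] "read" : ((S\NP)\PP)/NP
      [2,4] NP   <
        [2,3] "idea" : NP\N
        [3,4] "today" : NP\(NP\N)
  [4,5] "slowly" : S\(S\NP)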